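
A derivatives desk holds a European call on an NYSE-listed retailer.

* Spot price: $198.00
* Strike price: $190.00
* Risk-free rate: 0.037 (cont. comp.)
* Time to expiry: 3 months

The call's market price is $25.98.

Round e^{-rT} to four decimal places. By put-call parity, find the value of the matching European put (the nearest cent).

exp(−rT) = exp(−0.037·0.25) = 0.9908
Put-call parity: C − P = S − K·e^(−rT) = 198 − 190·0.9908 = 198 − 188.2520 = 9.7480
P = C − (C − P) = 25.98 − (9.7480) = 16.2320

$16.23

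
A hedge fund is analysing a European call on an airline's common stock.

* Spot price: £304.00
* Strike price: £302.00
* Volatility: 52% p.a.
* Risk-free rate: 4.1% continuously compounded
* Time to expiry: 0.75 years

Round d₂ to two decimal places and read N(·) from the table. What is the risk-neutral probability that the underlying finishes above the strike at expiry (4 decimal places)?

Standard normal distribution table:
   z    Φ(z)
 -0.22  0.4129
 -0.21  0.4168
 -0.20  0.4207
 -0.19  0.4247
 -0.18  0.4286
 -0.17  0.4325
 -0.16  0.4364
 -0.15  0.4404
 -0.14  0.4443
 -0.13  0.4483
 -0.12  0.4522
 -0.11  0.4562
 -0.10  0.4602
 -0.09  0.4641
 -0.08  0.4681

σ√T = 0.52·√0.75 = 0.4503
d₁ = [ln(304/302) + (0.041 + 0.52²/2)·0.75] / 0.4503 = [0.0066 + 0.1322] / 0.4503 = 0.3081 ⇒ 0.31
d₂ = d₁ − σ√T = 0.3081 − 0.4503 = -0.1422 ⇒ -0.14
Risk-neutral Pr[S_T > K] = N(d₂) = N(-0.14) = 0.4443

0.4443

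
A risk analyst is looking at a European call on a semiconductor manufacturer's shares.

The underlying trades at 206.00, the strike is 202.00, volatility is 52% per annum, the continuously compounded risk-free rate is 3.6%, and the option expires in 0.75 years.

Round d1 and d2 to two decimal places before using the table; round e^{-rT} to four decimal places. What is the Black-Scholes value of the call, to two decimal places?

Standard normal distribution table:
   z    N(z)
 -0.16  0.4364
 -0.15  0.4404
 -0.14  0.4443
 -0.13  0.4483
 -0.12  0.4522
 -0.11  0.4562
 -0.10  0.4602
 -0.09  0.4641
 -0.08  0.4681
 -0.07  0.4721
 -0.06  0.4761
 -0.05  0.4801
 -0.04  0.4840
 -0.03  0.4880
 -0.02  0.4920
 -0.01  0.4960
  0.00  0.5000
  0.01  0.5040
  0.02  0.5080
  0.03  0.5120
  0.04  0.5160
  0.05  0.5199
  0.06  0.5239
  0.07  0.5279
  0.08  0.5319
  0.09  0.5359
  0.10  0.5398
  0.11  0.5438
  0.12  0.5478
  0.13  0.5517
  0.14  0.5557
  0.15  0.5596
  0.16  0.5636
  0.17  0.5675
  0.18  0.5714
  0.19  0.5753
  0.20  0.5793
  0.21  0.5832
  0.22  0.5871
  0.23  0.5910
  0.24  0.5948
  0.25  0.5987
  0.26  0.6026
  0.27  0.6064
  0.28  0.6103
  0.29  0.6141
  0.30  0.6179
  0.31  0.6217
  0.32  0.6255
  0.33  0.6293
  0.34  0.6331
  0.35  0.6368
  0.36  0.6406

σ√T = 0.52·√0.75 = 0.4503
ln(S/K) + (r + σ²/2)T = ln(206/202) + (0.036 + 0.52²/2)·0.75 = 0.0196 + 0.1284 = 0.1480
d₁ = 0.1480 / 0.4503 = 0.3287 ≈ 0.33
d₂ = d₁ − σ√T = 0.3287 − 0.4503 = -0.1217 ≈ -0.12
e^(−rT) = e^(−0.036·0.75) = 0.9734
C = 206·N(0.33) − 202·0.9734·N(-0.12) = 206·0.6293 − 202·0.9734·0.4522 = 129.6358 − 88.9146 = 40.7212

40.72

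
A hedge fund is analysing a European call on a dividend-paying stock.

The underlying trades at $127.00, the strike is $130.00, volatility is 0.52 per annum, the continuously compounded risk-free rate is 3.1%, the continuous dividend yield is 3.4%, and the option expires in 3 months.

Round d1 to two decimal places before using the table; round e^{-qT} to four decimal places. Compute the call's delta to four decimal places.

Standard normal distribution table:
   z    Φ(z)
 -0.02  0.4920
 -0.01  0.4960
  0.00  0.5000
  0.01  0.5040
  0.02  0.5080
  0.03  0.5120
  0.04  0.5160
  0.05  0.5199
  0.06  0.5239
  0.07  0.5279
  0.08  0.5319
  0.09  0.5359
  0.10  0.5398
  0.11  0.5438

σ√T = 0.52 × 0.5000 = 0.2600
ln(S/K) + (r − q + σ²/2)T = ln(127/130) + (0.031 − 0.034 + 0.52²/2)·0.25 = -0.0233 + 0.0331 = 0.0097
d₁ = 0.0097 / 0.2600 = 0.0373 which rounds to 0.04
N(d₁) = N(0.04) = 0.5160
Δ_call = e^(−qT)·N(d₁) = 0.9915·0.5160 = 0.5116

0.5116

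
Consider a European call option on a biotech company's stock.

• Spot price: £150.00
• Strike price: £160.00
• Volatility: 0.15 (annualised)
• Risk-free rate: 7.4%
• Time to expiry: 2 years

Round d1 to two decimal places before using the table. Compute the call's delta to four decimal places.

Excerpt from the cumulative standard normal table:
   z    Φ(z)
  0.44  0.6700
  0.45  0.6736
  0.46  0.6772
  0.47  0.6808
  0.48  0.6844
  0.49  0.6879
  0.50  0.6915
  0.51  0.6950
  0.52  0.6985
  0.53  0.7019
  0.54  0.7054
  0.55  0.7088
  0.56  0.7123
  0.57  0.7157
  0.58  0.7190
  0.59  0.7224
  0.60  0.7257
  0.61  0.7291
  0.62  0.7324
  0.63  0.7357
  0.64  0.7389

σ√T = 0.15·√2 = 0.2121
ln(S/K) + (r + σ²/2)T = ln(150/160) + (0.074 + 0.15²/2)·2 = -0.0645 + 0.1705 = 0.1060
d₁ = 0.1060 / 0.2121 = 0.4995 ≈ 0.50
N(d₁) = N(0.50) = 0.6915
Δ_call = N(d₁) = 0.6915

0.6915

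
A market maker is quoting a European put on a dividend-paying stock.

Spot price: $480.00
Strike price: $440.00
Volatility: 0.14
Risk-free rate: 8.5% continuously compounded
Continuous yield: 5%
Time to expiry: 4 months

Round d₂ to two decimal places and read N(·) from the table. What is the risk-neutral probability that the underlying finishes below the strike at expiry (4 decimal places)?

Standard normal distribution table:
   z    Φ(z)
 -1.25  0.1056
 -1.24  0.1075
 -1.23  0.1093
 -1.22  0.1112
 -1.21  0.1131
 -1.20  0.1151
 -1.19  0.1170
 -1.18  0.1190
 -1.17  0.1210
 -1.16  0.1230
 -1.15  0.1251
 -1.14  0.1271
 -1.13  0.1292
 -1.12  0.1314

T = 0.3333;  σ√T = 0.0808
d₁ = [ln(480/440) + (0.085 − 0.05 + 0.14²/2)·0.3333] / 0.0808 = [0.0870 + 0.0149] / 0.0808 = 1.2612 which rounds to 1.26
d₂ = d₁ − σ√T = 1.2612 − 0.0808 = 1.1804 which rounds to 1.18
Risk-neutral Pr[S_T < K] = N(−d₂) = N(-1.18) = 0.1190

0.1190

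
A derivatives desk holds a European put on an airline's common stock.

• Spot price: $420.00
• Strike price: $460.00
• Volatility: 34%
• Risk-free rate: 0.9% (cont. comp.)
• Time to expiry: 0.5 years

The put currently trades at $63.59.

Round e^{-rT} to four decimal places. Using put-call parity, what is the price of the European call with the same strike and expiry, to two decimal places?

exp(−rT) = exp(−0.009·0.5) = 0.9955
Put-call parity: C − P = S − K·e^(−rT) = 420 − 460·0.9955 = 420 − 457.9300 = -37.9300
C = P + (C − P) = 63.59 + (-37.9300) = 25.6600

$25.66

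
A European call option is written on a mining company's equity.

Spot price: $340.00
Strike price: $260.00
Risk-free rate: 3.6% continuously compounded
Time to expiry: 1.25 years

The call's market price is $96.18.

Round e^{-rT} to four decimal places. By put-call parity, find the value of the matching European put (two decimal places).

e^(−rT) = e^(−0.036·1.25) = 0.9560
Put-call parity: C − P = S − K·e^(−rT) = 340 − 260·0.9560 = 340 − 248.5600 = 91.4400
P = C − (C − P) = 96.18 − (91.4400) = 4.7400

$4.74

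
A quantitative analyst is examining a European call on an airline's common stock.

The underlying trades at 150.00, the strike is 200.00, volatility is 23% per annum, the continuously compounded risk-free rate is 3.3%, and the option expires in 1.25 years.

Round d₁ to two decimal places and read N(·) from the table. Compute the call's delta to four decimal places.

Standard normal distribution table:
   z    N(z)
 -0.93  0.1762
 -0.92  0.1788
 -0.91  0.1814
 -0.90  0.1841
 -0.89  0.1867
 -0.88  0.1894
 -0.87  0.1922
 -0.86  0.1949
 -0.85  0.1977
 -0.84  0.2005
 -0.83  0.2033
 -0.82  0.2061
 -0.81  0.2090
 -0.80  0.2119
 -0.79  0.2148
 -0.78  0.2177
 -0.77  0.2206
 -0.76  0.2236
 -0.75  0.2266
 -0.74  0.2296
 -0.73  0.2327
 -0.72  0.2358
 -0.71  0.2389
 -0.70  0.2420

0.2033

σ√T = 0.23 × 1.1180 = 0.2571
d₁ = [ln(150/200) + (0.033 + 0.23²/2)·1.25] / 0.2571 = [-0.2877 + 0.0743] / 0.2571 = -0.8298 ⇒ -0.83
N(d₁) = N(-0.83) = 0.2033
Δ_call = N(d₁) = 0.2033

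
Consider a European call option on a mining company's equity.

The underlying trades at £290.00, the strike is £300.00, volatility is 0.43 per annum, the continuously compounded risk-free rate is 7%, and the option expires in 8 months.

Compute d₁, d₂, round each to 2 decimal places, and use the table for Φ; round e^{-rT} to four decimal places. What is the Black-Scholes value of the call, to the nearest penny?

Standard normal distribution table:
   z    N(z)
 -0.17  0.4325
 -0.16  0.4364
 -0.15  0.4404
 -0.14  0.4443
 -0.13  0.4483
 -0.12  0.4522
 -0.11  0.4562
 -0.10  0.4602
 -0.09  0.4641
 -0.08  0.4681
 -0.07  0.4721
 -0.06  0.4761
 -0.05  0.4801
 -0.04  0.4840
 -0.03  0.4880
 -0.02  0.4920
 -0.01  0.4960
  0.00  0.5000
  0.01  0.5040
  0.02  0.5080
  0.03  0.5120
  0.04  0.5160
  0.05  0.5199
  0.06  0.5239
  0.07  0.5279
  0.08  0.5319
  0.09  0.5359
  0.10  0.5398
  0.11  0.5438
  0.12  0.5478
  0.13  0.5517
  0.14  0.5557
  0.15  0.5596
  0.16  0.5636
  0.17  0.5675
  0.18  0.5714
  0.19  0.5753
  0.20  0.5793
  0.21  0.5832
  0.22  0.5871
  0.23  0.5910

£41.92

σ√T = 0.43·√0.6667 = 0.3511
d₁ = [ln(290/300) + (0.07 + ½·0.43²)·0.6667] / (σ√T) = (-0.0339 + 0.1083) / 0.3511 = 0.2119 ≈ 0.21
d₂ = 0.2119 − 0.3511 = -0.1392 ≈ -0.14
exp(−rT) = exp(−0.07·0.6667) = 0.9544
N(d₁) = N(0.21) = 0.5832;  N(d₂) = N(-0.14) = 0.4443
C = 290·0.5832 − 300·0.9544·0.4443 = 169.1280 − 127.2120 = 41.9160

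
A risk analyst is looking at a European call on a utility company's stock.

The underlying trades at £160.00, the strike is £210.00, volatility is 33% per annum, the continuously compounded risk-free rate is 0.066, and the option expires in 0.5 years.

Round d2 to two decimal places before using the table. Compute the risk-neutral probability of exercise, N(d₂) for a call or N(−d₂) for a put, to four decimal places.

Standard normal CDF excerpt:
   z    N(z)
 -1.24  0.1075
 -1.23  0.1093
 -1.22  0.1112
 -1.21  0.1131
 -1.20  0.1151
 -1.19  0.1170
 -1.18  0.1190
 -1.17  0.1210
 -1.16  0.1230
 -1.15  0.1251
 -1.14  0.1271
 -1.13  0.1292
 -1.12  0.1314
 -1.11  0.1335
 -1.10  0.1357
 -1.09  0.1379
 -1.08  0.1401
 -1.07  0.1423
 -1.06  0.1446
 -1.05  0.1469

0.1271

σ√T = 0.33 × 0.7071 = 0.2333
ln(S/K) + (r + σ²/2)T = ln(160/210) + (0.066 + 0.33²/2)·0.5 = -0.2719 + 0.0602 = -0.2117
d₁ = -0.2117 / 0.2333 = -0.9073 which rounds to -0.91
d₂ = d₁ − σ√T = -0.9073 − 0.2333 = -1.1406 which rounds to -1.14
Risk-neutral Pr[S_T > K] = N(d₂) = N(-1.14) = 0.1271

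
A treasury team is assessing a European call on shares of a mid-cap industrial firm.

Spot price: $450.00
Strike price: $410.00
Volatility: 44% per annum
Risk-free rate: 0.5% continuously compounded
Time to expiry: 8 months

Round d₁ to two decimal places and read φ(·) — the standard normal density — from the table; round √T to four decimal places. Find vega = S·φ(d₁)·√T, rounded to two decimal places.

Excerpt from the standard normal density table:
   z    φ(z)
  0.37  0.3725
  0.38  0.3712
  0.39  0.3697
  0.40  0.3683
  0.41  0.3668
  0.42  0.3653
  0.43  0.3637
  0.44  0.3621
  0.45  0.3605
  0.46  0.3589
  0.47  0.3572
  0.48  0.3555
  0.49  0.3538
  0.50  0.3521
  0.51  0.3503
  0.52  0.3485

132.46

σ√T = 0.44 × 0.8165 = 0.3593
d₁ = [ln(450/410) + (0.005 + 0.44²/2)·0.6667] / 0.3593 = [0.0931 + 0.0679] / 0.3593 = 0.4480 ⇒ 0.45
√T = √0.6667 = 0.8165
φ(d₁) = φ(0.45) = 0.3605
vega = S·φ(d₁)·√T = 450·0.3605·0.8165 = 132.4567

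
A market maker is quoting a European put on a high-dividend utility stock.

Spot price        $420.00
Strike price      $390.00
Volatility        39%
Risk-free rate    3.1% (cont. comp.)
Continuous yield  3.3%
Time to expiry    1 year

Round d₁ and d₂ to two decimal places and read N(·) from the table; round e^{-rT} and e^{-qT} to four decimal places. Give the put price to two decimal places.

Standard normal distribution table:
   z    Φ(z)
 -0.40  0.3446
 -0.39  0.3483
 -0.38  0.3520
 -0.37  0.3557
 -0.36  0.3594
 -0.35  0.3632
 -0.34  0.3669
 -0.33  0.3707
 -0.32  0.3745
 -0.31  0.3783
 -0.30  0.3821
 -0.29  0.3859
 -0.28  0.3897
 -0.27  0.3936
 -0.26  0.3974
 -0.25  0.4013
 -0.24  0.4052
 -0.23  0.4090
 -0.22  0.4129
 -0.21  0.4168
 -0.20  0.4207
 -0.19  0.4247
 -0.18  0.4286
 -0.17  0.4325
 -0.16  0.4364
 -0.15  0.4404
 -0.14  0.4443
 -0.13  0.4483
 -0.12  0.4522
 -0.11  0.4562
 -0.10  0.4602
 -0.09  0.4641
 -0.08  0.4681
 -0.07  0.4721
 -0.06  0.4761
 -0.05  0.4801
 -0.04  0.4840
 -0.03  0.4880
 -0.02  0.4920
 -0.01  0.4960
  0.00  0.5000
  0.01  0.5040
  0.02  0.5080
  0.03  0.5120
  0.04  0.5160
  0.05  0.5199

$47.53

σ√T = 0.39·√1 = 0.3900
d₁ = [ln(420/390) + (0.031 − 0.033 + 0.39²/2)·1] / 0.3900 = [0.0741 + 0.0741] / 0.3900 = 0.3799 ⇒ 0.38
d₂ = d₁ − σ√T = 0.3799 − 0.3900 = -0.0101 ⇒ -0.01
exp(−qT) = exp(−0.033·1) = 0.9675;  exp(−rT) = exp(−0.031·1) = 0.9695
N(−d₂) = N(0.01) = 0.5040;  N(−d₁) = N(-0.38) = 0.3520
P = 390·0.9695·0.5040 − 420·0.9675·0.3520 = 190.5649 − 143.0352 = 47.5297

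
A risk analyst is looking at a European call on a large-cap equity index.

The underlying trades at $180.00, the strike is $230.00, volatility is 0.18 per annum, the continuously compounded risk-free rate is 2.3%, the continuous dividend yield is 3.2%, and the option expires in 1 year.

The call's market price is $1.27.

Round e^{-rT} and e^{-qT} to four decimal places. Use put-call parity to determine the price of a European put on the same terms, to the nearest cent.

e^(−qT) = e^(−0.032·1) = 0.9685;  e^(−rT) = e^(−0.023·1) = 0.9773
Put-call parity: C − P = S·e^(−qT) − K·e^(−rT) = 180·0.9685 − 230·0.9773 = 174.3300 − 224.7790 = -50.4490
P = C − (C − P) = 1.27 − (-50.4490) = 51.7190

$51.72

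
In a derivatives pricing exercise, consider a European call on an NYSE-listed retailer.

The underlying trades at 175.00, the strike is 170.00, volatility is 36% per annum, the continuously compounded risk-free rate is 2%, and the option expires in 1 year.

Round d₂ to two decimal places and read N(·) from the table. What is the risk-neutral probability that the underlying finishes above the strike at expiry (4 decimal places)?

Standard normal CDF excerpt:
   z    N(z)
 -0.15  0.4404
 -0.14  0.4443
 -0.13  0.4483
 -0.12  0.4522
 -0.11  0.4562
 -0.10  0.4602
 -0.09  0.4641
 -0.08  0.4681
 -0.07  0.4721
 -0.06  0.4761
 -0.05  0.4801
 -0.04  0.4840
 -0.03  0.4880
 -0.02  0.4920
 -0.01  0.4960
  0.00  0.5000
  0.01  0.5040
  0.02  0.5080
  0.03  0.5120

σ√T = 0.36·√1 = 0.3600
d₁ = [ln(175/170) + (0.02 + 0.36²/2)·1] / 0.3600 = [0.0290 + 0.0848] / 0.3600 = 0.3161 ≈ 0.32
d₂ = d₁ − σ√T = 0.3161 − 0.3600 = -0.0439 ≈ -0.04
Risk-neutral Pr[S_T > K] = N(d₂) = N(-0.04) = 0.4840

0.4840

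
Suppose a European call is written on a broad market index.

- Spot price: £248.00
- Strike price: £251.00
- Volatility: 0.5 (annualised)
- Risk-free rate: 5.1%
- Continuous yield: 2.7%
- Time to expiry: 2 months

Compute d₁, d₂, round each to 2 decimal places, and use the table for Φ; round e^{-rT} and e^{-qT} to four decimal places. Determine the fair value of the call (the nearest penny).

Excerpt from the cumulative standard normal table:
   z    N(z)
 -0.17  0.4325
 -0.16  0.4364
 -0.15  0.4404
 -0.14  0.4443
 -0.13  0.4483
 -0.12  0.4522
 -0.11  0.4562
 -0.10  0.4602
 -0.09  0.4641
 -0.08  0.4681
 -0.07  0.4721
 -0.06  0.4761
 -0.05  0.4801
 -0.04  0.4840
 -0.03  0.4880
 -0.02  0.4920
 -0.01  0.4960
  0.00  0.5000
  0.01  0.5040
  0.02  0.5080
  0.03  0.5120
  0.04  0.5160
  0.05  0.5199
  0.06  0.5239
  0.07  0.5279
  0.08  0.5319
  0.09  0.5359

£18.77

σ√T = 0.5·√0.1667 = 0.2041
d₁ = [ln(248/251) + (0.051 − 0.027 + 0.5²/2)·0.1667] / 0.2041 = [-0.0120 + 0.0248] / 0.2041 = 0.0628 ⇒ 0.06
d₂ = d₁ − σ√T = 0.0628 − 0.2041 = -0.1414 ⇒ -0.14
e^(−qT) = e^(−0.027·0.1667) = 0.9955;  e^(−rT) = e^(−0.051·0.1667) = 0.9915
N(d₁) = N(0.06) = 0.5239;  N(d₂) = N(-0.14) = 0.4443
C = 248·0.9955·0.5239 − 251·0.9915·0.4443 = 129.3425 − 110.5714 = 18.7711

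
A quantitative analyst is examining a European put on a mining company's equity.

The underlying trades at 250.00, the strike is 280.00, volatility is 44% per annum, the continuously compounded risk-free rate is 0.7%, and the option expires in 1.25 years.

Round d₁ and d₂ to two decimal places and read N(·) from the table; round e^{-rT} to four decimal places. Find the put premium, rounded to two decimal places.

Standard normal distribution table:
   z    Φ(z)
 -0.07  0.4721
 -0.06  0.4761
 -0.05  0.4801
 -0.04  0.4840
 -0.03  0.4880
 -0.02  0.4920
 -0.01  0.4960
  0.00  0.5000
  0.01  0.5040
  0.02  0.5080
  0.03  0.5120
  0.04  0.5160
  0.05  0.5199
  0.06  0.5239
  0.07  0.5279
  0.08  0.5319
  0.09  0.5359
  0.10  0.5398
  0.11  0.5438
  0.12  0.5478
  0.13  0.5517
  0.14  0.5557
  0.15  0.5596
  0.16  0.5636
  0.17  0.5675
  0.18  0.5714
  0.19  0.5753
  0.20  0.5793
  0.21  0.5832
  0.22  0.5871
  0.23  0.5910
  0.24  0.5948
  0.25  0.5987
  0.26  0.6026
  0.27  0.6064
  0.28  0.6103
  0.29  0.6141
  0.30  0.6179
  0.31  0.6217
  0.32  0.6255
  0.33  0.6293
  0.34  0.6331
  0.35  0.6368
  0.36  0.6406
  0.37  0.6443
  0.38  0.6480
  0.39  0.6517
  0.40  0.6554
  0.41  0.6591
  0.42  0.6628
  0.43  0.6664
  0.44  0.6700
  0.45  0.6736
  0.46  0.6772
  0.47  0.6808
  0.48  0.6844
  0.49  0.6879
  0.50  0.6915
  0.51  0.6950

σ√T = 0.44 × 1.1180 = 0.4919
ln(S/K) + (r + σ²/2)T = ln(250/280) + (0.007 + 0.44²/2)·1.25 = -0.1133 + 0.1298 = 0.0164
d₁ = 0.0164 / 0.4919 = 0.0334 ≈ 0.03
d₂ = d₁ − σ√T = 0.0334 − 0.4919 = -0.4586 ≈ -0.46
exp(−rT) = exp(−0.007·1.25) = 0.9913
N(−d₂) = N(0.46) = 0.6772;  N(−d₁) = N(-0.03) = 0.4880
P = 280·0.9913·0.6772 − 250·0.4880 = 187.9663 − 122.0000 = 65.9663

65.97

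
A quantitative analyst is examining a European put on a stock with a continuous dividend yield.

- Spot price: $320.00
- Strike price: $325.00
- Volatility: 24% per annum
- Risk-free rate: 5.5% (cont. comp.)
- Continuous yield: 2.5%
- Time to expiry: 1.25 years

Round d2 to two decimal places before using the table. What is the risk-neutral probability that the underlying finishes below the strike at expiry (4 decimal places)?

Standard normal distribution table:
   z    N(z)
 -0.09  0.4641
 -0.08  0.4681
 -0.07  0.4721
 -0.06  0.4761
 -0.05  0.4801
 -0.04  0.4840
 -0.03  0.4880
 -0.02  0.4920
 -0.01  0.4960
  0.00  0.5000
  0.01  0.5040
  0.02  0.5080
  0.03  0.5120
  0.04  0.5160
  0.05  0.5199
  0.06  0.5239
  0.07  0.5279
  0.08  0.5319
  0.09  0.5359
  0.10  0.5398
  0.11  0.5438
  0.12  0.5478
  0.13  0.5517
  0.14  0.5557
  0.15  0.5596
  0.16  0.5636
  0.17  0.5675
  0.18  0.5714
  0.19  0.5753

0.5199

σ√T = 0.24·√1.25 = 0.2683
d₁ = [ln(320/325) + (0.055 − 0.025 + 0.24²/2)·1.25] / 0.2683 = [-0.0155 + 0.0735] / 0.2683 = 0.2161 ≈ 0.22
d₂ = d₁ − σ√T = 0.2161 − 0.2683 = -0.0522 ≈ -0.05
Risk-neutral Pr[S_T < K] = N(−d₂) = N(0.05) = 0.5199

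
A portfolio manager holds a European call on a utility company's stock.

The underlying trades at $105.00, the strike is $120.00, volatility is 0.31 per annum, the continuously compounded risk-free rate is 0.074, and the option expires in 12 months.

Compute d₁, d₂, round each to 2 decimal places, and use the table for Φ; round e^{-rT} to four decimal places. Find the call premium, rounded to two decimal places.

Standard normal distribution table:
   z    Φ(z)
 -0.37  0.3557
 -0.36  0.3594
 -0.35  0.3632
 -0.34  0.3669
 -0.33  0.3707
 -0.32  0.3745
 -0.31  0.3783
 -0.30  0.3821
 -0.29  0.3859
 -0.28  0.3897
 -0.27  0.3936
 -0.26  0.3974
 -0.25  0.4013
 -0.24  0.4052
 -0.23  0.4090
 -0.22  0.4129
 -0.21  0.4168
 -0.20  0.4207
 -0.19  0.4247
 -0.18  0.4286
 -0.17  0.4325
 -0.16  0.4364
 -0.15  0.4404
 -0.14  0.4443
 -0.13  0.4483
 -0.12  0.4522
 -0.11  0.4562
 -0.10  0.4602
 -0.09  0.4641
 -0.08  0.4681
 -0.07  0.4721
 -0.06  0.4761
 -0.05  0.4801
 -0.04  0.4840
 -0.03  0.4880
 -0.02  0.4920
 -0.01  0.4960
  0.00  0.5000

σ√T = 0.31·√1 = 0.3100
ln(S/K) + (r + σ²/2)T = ln(105/120) + (0.074 + 0.31²/2)·1 = -0.1335 + 0.1220 = -0.0115
d₁ = -0.0115 / 0.3100 = -0.0370 which rounds to -0.04
d₂ = d₁ − σ√T = -0.0370 − 0.3100 = -0.3470 which rounds to -0.35
e^(−rT) = e^(−0.074·1) = 0.9287
N(d₁) = N(-0.04) = 0.4840;  N(d₂) = N(-0.35) = 0.3632
C = 105·0.4840 − 120·0.9287·0.3632 = 50.8200 − 40.4765 = 10.3435

$10.34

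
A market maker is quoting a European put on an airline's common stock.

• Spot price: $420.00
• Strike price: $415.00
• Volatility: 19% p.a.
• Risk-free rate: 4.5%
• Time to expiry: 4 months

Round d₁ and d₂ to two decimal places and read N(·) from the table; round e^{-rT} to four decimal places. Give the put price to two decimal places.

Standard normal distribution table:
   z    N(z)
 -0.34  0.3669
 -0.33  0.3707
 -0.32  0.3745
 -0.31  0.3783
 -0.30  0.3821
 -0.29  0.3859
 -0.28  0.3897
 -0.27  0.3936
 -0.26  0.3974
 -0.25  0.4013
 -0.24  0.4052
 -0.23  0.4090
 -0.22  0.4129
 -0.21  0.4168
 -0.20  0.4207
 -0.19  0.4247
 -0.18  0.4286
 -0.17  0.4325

T = 0.3333;  σ√T = 0.1097
d₁ = [ln(420/415) + (0.045 + 0.19²/2)·0.3333] / 0.1097 = [0.0120 + 0.0210] / 0.1097 = 0.3008 ≈ 0.30
d₂ = d₁ − σ√T = 0.3008 − 0.1097 = 0.1911 ≈ 0.19
e^(−rT) = e^(−0.045·0.3333) = 0.9851
N(−d₂) = N(-0.19) = 0.4247;  N(−d₁) = N(-0.30) = 0.3821
P = 415·0.9851·0.4247 − 420·0.3821 = 173.6244 − 160.4820 = 13.1424

$13.14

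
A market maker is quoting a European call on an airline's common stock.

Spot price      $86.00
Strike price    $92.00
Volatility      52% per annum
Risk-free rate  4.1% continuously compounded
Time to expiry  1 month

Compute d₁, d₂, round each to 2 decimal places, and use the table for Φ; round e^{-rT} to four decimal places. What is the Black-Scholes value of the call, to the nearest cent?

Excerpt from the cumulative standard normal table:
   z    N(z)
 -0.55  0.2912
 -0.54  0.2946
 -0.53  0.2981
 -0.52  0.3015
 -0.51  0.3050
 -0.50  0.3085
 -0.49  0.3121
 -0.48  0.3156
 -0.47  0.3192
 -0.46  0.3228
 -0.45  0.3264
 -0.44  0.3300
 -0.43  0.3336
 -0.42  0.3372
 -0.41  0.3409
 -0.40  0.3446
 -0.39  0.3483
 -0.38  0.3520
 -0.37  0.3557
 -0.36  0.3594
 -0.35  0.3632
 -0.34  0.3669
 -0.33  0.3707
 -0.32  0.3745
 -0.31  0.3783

$2.95

σ√T = 0.52 × 0.2887 = 0.1501
ln(S/K) + (r + σ²/2)T = ln(86/92) + (0.041 + 0.52²/2)·0.08333 = -0.0674 + 0.0147 = -0.0528
d₁ = -0.0528 / 0.1501 = -0.3515 ⇒ -0.35
d₂ = d₁ − σ√T = -0.3515 − 0.1501 = -0.5016 ⇒ -0.50
e^(−rT) = e^(−0.041·0.08333) = 0.9966
N(d₁) = N(-0.35) = 0.3632;  N(d₂) = N(-0.50) = 0.3085
C = 86·0.3632 − 92·0.9966·0.3085 = 31.2352 − 28.2855 = 2.9497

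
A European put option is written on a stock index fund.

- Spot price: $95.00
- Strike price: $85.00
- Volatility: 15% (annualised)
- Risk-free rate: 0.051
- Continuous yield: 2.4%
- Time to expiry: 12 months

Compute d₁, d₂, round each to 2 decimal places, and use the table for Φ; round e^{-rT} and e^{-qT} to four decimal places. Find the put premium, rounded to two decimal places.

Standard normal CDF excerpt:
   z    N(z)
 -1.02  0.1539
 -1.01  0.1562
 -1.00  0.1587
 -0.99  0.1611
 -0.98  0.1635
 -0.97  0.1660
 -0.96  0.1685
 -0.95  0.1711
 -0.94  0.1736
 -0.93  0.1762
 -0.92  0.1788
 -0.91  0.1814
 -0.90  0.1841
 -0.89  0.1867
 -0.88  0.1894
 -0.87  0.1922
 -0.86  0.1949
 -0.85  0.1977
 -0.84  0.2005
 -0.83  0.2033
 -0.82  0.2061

$1.25

σ√T = 0.15·√1 = 0.1500
ln(S/K) + (r − q + σ²/2)T = ln(95/85) + (0.051 − 0.024 + 0.15²/2)·1 = 0.1112 + 0.0382 = 0.1495
d₁ = 0.1495 / 0.1500 = 0.9965 ⇒ 1.00
d₂ = d₁ − σ√T = 0.9965 − 0.1500 = 0.8465 ⇒ 0.85
exp(−qT) = exp(−0.024·1) = 0.9763;  exp(−rT) = exp(−0.051·1) = 0.9503
P = 85·0.9503·N(-0.85) − 95·0.9763·N(-1.00) = 85·0.9503·0.1977 − 95·0.9763·0.1587 = 15.9693 − 14.7192 = 1.2501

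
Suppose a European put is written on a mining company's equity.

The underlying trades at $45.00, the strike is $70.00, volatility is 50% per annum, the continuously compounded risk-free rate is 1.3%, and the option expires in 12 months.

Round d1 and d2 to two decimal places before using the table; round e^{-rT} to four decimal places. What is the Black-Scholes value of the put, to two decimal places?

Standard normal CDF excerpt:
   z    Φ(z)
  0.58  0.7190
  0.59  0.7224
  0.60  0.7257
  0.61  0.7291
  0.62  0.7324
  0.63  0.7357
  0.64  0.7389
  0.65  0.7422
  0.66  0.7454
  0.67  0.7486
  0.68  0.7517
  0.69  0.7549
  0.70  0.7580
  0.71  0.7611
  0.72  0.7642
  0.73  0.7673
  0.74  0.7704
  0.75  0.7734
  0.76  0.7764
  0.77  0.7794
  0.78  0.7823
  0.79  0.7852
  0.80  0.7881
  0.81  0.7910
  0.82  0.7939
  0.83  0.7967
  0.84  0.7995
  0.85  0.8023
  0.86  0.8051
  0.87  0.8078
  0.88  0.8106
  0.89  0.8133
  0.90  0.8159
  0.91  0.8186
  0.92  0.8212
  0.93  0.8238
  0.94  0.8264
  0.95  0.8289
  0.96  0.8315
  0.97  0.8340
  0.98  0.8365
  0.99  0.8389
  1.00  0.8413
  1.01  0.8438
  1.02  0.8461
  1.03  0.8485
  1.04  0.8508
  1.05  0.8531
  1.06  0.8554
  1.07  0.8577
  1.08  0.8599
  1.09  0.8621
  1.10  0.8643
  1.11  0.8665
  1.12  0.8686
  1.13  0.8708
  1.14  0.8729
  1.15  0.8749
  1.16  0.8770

$27.06

σ√T = 0.5 × 1.0000 = 0.5000
d₁ = [ln(45/70) + (0.013 + 0.5²/2)·1] / 0.5000 = [-0.4418 + 0.1380] / 0.5000 = -0.6077 → -0.61
d₂ = d₁ − σ√T = -0.6077 − 0.5000 = -1.1077 → -1.11
e^(−rT) = e^(−0.013·1) = 0.9871
P = 70·0.9871·N(1.11) − 45·N(0.61) = 70·0.9871·0.8665 − 45·0.7291 = 59.8726 − 32.8095 = 27.0631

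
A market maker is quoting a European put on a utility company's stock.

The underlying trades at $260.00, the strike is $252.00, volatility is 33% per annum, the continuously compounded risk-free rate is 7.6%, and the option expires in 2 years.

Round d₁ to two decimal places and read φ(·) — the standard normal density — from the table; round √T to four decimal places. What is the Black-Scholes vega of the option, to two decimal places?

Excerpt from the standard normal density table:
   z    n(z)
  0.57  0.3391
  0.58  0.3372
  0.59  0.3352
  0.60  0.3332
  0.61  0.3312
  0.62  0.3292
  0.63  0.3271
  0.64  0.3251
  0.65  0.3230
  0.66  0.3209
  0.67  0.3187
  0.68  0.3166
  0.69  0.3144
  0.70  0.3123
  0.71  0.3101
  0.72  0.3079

T = 2;  σ√T = 0.4667
d₁ = [ln(260/252) + (0.076 + 0.33²/2)·2] / 0.4667 = [0.0313 + 0.2609] / 0.4667 = 0.6260 → 0.63
√T = √2 = 1.4142
φ(d₁) = φ(0.63) = 0.3271
vega = S·φ(d₁)·√T = 260·0.3271·1.4142 = 120.2721

120.27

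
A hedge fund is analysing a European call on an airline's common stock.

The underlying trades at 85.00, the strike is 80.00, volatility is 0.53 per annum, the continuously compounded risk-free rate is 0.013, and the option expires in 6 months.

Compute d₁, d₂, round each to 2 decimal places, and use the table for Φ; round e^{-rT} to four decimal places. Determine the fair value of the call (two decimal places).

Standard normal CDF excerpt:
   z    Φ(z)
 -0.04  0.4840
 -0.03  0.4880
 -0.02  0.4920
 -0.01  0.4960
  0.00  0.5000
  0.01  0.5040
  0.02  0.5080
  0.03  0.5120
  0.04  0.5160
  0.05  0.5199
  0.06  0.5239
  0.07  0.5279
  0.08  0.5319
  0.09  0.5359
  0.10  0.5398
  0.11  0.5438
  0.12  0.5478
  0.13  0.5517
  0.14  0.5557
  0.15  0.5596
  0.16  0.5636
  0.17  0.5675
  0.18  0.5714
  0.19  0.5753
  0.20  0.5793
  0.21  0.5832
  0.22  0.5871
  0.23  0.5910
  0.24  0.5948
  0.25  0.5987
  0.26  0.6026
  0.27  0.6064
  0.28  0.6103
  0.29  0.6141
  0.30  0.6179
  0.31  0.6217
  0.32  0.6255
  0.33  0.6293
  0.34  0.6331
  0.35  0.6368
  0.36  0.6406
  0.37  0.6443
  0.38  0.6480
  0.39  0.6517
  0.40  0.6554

15.34

σ√T = 0.53 × 0.7071 = 0.3748
d₁ = [ln(85/80) + (0.013 + 0.53²/2)·0.5] / 0.3748 = [0.0606 + 0.0767] / 0.3748 = 0.3665 which rounds to 0.37
d₂ = d₁ − σ√T = 0.3665 − 0.3748 = -0.0083 which rounds to -0.01
e^(−rT) = e^(−0.013·0.5) = 0.9935
N(d₁) = N(0.37) = 0.6443;  N(d₂) = N(-0.01) = 0.4960
C = 85·0.6443 − 80·0.9935·0.4960 = 54.7655 − 39.4221 = 15.3434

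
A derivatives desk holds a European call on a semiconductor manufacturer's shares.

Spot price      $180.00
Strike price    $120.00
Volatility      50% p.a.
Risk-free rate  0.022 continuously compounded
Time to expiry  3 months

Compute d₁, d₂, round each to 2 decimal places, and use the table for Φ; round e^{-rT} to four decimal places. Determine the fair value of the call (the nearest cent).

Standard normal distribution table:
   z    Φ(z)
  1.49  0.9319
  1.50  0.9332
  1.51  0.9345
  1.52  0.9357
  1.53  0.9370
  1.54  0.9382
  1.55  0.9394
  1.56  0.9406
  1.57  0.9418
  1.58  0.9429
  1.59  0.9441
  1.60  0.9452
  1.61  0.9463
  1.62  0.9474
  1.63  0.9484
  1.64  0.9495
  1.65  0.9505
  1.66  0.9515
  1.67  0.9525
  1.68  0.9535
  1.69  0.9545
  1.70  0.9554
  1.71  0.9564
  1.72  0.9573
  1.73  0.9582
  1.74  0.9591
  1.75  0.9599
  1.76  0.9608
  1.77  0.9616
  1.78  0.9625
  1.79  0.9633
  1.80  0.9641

T = 0.25;  σ√T = 0.2500
d₁ = [ln(180/120) + (0.022 + 0.5²/2)·0.25] / 0.2500 = [0.4055 + 0.0367] / 0.2500 = 1.7689 which rounds to 1.77
d₂ = d₁ − σ√T = 1.7689 − 0.2500 = 1.5189 which rounds to 1.52
e^(−rT) = e^(−0.022·0.25) = 0.9945
C = 180·N(1.77) − 120·0.9945·N(1.52) = 180·0.9616 − 120·0.9945·0.9357 = 173.0880 − 111.6664 = 61.4216

$61.42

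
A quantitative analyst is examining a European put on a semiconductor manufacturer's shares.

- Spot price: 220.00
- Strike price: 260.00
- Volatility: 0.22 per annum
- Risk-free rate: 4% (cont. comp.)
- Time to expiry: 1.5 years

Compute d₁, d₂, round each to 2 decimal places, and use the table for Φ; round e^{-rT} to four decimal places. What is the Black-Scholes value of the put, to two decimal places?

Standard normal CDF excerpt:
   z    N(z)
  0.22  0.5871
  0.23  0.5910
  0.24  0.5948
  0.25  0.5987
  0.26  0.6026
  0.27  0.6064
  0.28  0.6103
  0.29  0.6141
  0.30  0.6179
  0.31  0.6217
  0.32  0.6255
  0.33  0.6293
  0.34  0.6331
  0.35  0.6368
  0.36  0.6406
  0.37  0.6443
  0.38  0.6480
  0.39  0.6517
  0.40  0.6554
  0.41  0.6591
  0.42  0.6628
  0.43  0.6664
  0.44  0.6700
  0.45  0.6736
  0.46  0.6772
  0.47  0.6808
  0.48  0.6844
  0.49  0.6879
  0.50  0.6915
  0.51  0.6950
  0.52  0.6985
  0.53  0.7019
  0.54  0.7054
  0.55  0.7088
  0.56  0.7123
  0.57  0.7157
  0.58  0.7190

σ√T = 0.22 × 1.2247 = 0.2694
d₁ = [ln(220/260) + (0.04 + ½·0.22²)·1.5] / (σ√T) = (-0.1671 + 0.0963) / 0.2694 = -0.2626 → -0.26
d₂ = -0.2626 − 0.2694 = -0.5320 → -0.53
e^(−rT) = e^(−0.04·1.5) = 0.9418
N(−d₂) = N(0.53) = 0.7019;  N(−d₁) = N(0.26) = 0.6026
P = 260·0.9418·0.7019 − 220·0.6026 = 171.8728 − 132.5720 = 39.3008

39.30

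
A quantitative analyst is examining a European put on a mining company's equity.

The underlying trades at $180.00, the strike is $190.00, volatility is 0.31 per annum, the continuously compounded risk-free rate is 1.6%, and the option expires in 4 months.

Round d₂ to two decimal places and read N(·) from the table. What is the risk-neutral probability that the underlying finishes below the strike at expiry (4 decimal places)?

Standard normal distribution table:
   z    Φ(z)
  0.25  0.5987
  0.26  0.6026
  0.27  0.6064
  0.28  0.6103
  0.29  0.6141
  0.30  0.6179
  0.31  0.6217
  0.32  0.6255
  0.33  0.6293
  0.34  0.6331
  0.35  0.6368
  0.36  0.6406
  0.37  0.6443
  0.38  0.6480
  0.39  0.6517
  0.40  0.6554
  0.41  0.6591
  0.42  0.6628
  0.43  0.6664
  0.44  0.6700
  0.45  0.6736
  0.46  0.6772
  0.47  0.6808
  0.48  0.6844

σ√T = 0.31 × 0.5774 = 0.1790
d₁ = [ln(180/190) + (0.016 + ½·0.31²)·0.3333] / (σ√T) = (-0.0541 + 0.0213) / 0.1790 = -0.1828 → -0.18
d₂ = -0.1828 − 0.1790 = -0.3618 → -0.36
Risk-neutral Pr[S_T < K] = N(−d₂) = N(0.36) = 0.6406

0.6406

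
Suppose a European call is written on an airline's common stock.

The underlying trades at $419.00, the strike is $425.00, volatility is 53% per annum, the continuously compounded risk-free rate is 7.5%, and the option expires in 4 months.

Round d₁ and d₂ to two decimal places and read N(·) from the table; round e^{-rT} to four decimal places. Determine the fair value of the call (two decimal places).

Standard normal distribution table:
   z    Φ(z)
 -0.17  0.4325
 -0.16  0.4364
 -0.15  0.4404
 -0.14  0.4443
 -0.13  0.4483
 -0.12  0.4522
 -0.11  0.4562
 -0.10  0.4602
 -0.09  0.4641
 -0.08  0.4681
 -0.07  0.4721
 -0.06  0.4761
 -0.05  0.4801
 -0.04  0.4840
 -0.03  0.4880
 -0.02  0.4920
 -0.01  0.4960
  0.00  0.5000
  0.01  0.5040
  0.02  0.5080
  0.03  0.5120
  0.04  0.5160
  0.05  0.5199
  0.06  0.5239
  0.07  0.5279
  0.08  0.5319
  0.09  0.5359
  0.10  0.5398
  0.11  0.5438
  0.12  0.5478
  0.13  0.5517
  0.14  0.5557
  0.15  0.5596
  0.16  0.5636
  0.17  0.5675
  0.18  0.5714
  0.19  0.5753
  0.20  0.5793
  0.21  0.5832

T = 0.3333;  σ√T = 0.3060
d₁ = [ln(419/425) + (0.075 + 0.53²/2)·0.3333] / 0.3060 = [-0.0142 + 0.0718] / 0.3060 = 0.1882 ≈ 0.19
d₂ = d₁ − σ√T = 0.1882 − 0.3060 = -0.1178 ≈ -0.12
exp(−rT) = exp(−0.075·0.3333) = 0.9753
C = 419·N(0.19) − 425·0.9753·N(-0.12) = 419·0.5753 − 425·0.9753·0.4522 = 241.0507 − 187.4380 = 53.6127

$53.61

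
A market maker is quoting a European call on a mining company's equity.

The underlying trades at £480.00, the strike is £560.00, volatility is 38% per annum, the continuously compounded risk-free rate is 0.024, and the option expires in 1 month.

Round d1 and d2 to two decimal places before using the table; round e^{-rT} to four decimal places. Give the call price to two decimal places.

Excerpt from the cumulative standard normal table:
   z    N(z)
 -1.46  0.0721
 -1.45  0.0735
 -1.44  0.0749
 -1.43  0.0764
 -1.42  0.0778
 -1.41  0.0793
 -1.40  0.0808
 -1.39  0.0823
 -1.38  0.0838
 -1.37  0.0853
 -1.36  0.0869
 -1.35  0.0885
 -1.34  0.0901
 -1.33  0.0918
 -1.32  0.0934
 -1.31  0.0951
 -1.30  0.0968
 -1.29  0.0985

σ√T = 0.38·√0.08333 = 0.1097
ln(S/K) + (r + σ²/2)T = ln(480/560) + (0.024 + 0.38²/2)·0.08333 = -0.1542 + 0.0080 = -0.1461
d₁ = -0.1461 / 0.1097 = -1.3322 which rounds to -1.33
d₂ = d₁ − σ√T = -1.3322 − 0.1097 = -1.4419 which rounds to -1.44
e^(−rT) = e^(−0.024·0.08333) = 0.9980
N(d₁) = N(-1.33) = 0.0918;  N(d₂) = N(-1.44) = 0.0749
C = 480·0.0918 − 560·0.9980·0.0749 = 44.0640 − 41.8601 = 2.2039

£2.20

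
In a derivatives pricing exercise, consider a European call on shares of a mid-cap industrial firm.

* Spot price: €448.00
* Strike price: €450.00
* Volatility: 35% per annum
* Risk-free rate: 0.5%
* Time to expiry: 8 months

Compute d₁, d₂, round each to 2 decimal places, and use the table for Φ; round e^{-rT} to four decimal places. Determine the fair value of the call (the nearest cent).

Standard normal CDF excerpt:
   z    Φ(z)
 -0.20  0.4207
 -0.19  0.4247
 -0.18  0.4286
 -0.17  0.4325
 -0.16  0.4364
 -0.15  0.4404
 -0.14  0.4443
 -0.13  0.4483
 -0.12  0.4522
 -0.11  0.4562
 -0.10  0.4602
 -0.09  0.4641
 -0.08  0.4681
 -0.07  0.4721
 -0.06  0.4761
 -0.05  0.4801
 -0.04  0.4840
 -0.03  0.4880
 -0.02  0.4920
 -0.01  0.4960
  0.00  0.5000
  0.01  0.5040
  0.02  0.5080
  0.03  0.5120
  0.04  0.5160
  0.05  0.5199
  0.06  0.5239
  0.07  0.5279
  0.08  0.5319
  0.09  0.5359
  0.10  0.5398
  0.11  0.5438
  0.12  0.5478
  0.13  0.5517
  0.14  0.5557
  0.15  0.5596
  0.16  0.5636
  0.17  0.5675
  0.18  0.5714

T = 0.6667;  σ√T = 0.2858
d₁ = [ln(448/450) + (0.005 + ½·0.35²)·0.6667] / (σ√T) = (-0.0045 + 0.0442) / 0.2858 = 0.1390 ⇒ 0.14
d₂ = 0.1390 − 0.2858 = -0.1468 ⇒ -0.15
e^(−rT) = e^(−0.005·0.6667) = 0.9967
N(d₁) = N(0.14) = 0.5557;  N(d₂) = N(-0.15) = 0.4404
C = 448·0.5557 − 450·0.9967·0.4404 = 248.9536 − 197.5260 = 51.4276

€51.43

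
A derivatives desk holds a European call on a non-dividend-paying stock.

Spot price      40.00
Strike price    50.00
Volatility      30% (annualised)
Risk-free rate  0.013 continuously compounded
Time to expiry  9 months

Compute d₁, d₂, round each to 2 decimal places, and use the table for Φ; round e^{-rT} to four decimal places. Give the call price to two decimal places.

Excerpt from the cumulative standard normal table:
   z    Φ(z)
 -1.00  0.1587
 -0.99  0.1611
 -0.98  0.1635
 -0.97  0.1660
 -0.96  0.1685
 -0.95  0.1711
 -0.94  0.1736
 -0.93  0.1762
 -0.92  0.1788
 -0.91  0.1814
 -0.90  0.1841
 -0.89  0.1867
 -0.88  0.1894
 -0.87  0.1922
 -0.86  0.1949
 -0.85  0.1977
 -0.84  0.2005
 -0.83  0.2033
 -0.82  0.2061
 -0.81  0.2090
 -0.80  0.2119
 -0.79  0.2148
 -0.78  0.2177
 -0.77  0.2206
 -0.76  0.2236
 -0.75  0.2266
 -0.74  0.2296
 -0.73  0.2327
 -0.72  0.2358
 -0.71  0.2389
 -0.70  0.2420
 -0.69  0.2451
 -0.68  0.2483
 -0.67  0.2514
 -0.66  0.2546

T = 0.75;  σ√T = 0.2598
d₁ = [ln(40/50) + (0.013 + 0.3²/2)·0.75] / 0.2598 = [-0.2231 + 0.0435] / 0.2598 = -0.6914 which rounds to -0.69
d₂ = d₁ − σ√T = -0.6914 − 0.2598 = -0.9513 which rounds to -0.95
e^(−rT) = e^(−0.013·0.75) = 0.9903
C = 40·N(-0.69) − 50·0.9903·N(-0.95) = 40·0.2451 − 50·0.9903·0.1711 = 9.8040 − 8.4720 = 1.3320

1.33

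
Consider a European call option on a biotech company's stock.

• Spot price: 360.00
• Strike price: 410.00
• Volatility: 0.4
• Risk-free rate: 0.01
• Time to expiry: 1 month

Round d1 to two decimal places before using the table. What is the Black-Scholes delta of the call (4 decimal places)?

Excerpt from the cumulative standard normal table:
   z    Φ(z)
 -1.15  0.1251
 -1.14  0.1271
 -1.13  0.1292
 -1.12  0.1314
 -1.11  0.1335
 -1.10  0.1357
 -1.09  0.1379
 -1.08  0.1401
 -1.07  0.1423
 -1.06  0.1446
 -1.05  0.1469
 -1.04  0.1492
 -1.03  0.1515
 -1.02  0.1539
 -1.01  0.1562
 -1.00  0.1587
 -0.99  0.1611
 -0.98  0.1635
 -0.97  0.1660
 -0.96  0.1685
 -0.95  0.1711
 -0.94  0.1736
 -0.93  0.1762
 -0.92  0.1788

0.1446

σ√T = 0.4·√0.08333 = 0.1155
d₁ = [ln(360/410) + (0.01 + ½·0.4²)·0.08333] / (σ√T) = (-0.1301 + 0.0075) / 0.1155 = -1.0613 ≈ -1.06
N(d₁) = N(-1.06) = 0.1446
Δ_call = N(d₁) = 0.1446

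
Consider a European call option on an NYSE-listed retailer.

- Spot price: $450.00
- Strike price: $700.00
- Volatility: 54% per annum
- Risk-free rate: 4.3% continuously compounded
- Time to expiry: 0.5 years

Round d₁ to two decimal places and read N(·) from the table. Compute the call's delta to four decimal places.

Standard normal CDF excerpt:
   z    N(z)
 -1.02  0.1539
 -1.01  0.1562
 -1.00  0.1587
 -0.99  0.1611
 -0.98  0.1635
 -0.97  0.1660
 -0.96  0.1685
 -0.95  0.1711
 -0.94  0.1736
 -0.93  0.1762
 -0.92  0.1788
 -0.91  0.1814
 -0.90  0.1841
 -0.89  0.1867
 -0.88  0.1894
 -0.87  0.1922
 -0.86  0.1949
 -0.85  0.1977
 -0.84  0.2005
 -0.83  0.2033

0.1814

σ√T = 0.54 × 0.7071 = 0.3818
d₁ = [ln(450/700) + (0.043 + 0.54²/2)·0.5] / 0.3818 = [-0.4418 + 0.0944] / 0.3818 = -0.9099 → -0.91
N(d₁) = N(-0.91) = 0.1814
Δ_call = N(d₁) = 0.1814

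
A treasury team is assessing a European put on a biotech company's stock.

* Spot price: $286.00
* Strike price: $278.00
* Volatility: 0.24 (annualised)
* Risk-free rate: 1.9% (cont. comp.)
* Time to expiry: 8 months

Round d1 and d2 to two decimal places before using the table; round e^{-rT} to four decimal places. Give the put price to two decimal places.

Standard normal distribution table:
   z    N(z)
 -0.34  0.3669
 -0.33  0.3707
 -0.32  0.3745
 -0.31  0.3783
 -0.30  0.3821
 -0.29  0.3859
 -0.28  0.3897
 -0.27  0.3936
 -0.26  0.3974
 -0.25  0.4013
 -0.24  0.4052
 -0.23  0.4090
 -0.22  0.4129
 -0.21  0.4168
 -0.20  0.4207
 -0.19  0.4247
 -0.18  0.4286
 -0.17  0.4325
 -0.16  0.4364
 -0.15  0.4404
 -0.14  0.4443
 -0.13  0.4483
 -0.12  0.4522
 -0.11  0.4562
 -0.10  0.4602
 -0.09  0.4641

$17.03

σ√T = 0.24·√0.6667 = 0.1960
d₁ = [ln(286/278) + (0.019 + 0.24²/2)·0.6667] / 0.1960 = [0.0284 + 0.0319] / 0.1960 = 0.3074 ≈ 0.31
d₂ = d₁ − σ√T = 0.3074 − 0.1960 = 0.1114 ≈ 0.11
exp(−rT) = exp(−0.019·0.6667) = 0.9874
N(−d₂) = N(-0.11) = 0.4562;  N(−d₁) = N(-0.31) = 0.3783
P = 278·0.9874·0.4562 − 286·0.3783 = 125.2256 − 108.1938 = 17.0318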